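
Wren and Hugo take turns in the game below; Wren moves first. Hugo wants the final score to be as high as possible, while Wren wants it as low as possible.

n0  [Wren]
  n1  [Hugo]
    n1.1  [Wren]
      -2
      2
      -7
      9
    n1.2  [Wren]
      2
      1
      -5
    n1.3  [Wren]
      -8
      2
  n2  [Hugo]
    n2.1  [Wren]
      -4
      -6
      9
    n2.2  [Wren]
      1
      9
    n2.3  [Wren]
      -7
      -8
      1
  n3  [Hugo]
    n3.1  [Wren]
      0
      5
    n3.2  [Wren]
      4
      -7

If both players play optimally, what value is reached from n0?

-5

n1.1 (Wren): min(-2, 2, -7, 9) = -7
n1.2 (Wren): min(2, 1, -5) = -5
n1.3 (Wren): min(-8, 2) = -8
n1 (Hugo): max(-7, -5, -8) = -5
n2.1 (Wren): min(-4, -6, 9) = -6
n2.2 (Wren): min(1, 9) = 1
n2.3 (Wren): min(-7, -8, 1) = -8
n2 (Hugo): max(-6, 1, -8) = 1
n3.1 (Wren): min(0, 5) = 0
n3.2 (Wren): min(4, -7) = -7
n3 (Hugo): max(0, -7) = 0
n0 (Wren): min(-5, 1, 0) = -5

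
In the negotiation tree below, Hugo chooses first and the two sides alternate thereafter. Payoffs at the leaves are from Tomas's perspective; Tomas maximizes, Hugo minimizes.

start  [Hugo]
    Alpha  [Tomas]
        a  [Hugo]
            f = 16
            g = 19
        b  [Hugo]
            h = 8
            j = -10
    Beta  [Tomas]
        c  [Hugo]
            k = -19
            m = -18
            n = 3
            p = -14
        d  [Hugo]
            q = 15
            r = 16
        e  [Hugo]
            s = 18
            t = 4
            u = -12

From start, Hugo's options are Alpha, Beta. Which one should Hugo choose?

a (Hugo): min(16, 19) = 16
b (Hugo): min(8, -10) = -10
Alpha (Tomas): max(16, -10) = 16
c (Hugo): min(-19, -18, 3, -14) = -19
d (Hugo): min(15, 16) = 15
e (Hugo): min(18, 4, -12) = -12
Beta (Tomas): max(-19, 15, -12) = 15
start (Hugo): min(16, 15) = 15
Hugo at start wants the lowest of {Alpha=16, Beta=15}, so chooses Beta.

Beta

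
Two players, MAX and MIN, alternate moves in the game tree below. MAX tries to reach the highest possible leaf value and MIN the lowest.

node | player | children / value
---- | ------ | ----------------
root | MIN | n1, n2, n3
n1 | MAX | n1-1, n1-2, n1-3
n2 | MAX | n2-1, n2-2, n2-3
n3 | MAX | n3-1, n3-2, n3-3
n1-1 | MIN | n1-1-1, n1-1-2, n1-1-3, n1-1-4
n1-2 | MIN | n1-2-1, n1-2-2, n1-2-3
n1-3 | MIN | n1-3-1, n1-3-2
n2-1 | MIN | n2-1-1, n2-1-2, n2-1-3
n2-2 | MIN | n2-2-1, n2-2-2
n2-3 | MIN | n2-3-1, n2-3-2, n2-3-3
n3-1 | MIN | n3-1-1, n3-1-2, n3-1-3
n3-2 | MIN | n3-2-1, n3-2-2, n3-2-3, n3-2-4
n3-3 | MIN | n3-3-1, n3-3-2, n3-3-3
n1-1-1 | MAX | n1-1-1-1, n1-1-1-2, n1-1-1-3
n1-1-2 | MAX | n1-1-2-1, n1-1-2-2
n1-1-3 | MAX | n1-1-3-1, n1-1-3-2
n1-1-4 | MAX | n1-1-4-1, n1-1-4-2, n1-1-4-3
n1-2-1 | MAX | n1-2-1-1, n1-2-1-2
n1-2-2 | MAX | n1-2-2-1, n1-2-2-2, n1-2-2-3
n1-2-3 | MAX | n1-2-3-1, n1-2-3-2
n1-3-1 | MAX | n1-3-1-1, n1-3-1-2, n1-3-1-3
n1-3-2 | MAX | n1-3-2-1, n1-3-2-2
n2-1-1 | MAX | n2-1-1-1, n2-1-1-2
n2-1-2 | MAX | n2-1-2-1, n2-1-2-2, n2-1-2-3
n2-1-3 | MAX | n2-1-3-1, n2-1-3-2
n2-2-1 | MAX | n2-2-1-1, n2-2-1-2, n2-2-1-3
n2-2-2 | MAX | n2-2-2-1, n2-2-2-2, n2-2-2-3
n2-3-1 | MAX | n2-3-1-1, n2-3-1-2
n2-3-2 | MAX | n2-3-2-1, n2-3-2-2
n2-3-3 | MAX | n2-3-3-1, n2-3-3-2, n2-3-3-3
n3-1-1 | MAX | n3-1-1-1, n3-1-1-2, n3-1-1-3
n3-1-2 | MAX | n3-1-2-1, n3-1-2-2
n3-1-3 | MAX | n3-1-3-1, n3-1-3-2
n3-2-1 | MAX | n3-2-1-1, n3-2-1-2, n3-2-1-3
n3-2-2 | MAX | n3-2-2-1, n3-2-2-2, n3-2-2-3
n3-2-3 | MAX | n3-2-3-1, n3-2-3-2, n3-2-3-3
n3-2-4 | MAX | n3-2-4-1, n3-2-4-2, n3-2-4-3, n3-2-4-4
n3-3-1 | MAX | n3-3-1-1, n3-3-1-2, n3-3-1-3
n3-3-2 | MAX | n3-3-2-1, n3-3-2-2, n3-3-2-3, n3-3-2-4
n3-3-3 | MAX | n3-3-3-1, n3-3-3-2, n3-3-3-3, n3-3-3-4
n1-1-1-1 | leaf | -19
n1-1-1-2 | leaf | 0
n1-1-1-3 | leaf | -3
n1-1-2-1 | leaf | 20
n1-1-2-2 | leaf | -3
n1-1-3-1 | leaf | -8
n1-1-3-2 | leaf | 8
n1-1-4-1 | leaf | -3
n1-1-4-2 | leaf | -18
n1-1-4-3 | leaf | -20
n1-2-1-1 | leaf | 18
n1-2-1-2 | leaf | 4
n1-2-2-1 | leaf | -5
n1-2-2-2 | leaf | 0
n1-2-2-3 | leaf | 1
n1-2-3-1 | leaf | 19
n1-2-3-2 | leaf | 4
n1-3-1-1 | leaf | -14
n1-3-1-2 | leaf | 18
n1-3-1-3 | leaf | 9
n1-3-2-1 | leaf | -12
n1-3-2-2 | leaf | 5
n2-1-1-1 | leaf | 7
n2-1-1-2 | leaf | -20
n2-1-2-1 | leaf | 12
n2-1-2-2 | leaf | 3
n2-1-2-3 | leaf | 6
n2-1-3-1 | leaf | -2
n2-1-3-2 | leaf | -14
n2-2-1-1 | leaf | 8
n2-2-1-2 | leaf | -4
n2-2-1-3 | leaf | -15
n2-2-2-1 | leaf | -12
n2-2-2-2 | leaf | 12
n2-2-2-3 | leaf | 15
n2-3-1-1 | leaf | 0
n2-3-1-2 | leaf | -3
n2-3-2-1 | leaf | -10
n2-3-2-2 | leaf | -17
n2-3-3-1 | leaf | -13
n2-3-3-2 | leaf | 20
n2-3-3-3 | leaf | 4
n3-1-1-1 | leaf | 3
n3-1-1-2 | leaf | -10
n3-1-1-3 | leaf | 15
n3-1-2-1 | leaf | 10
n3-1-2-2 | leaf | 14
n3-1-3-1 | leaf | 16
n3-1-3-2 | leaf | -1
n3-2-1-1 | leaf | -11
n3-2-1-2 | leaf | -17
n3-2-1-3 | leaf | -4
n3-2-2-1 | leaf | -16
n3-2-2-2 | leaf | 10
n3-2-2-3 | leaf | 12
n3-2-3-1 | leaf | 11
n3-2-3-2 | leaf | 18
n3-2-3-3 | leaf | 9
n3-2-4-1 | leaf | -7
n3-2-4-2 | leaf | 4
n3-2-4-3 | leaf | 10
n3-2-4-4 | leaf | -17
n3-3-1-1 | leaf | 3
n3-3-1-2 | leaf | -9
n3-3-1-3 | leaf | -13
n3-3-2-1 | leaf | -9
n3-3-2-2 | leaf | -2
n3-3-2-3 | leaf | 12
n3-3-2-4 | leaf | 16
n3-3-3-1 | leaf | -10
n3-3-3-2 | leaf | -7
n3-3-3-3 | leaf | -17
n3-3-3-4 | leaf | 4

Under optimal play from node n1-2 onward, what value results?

1

n1-2-1 (MAX): max(18, 4) = 18
n1-2-2 (MAX): max(-5, 0, 1) = 1
n1-2-3 (MAX): max(19, 4) = 19
n1-2 (MIN): min(18, 1, 19) = 1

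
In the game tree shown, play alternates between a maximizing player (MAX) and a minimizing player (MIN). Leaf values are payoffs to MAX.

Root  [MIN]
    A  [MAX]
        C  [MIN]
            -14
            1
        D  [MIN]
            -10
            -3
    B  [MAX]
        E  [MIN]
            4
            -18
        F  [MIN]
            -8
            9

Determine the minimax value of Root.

C (MIN): min(-14, 1) = -14
D (MIN): min(-10, -3) = -10
A (MAX): max(-14, -10) = -10
E (MIN): min(4, -18) = -18
F (MIN): min(-8, 9) = -8
B (MAX): max(-18, -8) = -8
Root (MIN): min(-10, -8) = -10

-10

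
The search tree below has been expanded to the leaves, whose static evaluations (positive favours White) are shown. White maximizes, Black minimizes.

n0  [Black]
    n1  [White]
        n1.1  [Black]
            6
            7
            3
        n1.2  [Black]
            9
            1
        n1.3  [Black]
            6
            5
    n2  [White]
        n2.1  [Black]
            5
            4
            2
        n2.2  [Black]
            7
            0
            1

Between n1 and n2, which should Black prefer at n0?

n1.1 (Black): min(6, 7, 3) = 3
n1.2 (Black): min(9, 1) = 1
n1.3 (Black): min(6, 5) = 5
n1 (White): max(3, 1, 5) = 5
n2.1 (Black): min(5, 4, 2) = 2
n2.2 (Black): min(7, 0, 1) = 0
n2 (White): max(2, 0) = 2
Black prefers the lower value; n1=5, n2=2. n2 is better since 2 < 5.

n2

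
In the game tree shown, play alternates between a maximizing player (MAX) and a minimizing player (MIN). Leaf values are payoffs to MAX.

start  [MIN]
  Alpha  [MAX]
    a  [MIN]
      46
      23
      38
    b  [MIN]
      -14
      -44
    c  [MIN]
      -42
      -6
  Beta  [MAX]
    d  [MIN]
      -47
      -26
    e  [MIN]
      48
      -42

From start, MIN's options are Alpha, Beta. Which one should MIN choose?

Beta

a (MIN): min(46, 23, 38) = 23
b (MIN): min(-14, -44) = -44
c (MIN): min(-42, -6) = -42
Alpha (MAX): max(23, -44, -42) = 23
d (MIN): min(-47, -26) = -47
e (MIN): min(48, -42) = -42
Beta (MAX): max(-47, -42) = -42
start (MIN): min(23, -42) = -42
MIN at start wants the lowest of {Alpha=23, Beta=-42}, so chooses Beta.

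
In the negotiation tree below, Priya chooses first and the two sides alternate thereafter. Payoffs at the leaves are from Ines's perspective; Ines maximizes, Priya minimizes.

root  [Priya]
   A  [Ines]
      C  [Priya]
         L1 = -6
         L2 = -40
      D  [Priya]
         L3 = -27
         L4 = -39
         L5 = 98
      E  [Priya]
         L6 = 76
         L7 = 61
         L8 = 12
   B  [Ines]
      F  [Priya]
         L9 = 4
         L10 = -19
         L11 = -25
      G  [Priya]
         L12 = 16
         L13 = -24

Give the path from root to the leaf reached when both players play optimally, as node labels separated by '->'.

C (Priya): min(-6, -40) = -40
D (Priya): min(-27, -39, 98) = -39
E (Priya): min(76, 61, 12) = 12
A (Ines): max(-40, -39, 12) = 12
F (Priya): min(4, -19, -25) = -25
G (Priya): min(16, -24) = -24
B (Ines): max(-25, -24) = -24
root (Priya): min(12, -24) = -24
At root, Priya picks B (lowest: -24).
At B, Ines picks G (highest: -24).
At G, Priya picks L13 (lowest: -24).
Terminal value -24.

root -> B -> G -> L13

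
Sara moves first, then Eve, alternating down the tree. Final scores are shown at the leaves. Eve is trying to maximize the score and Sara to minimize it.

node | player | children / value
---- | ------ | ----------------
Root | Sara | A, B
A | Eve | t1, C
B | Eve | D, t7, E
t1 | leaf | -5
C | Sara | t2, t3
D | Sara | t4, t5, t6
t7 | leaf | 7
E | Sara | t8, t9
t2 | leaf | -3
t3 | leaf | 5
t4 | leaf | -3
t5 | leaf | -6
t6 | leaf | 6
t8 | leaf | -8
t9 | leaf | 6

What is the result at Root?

C (Sara): min(-3, 5) = -3
A (Eve): max(-5, -3) = -3
D (Sara): min(-3, -6, 6) = -6
E (Sara): min(-8, 6) = -8
B (Eve): max(-6, 7, -8) = 7
Root (Sara): min(-3, 7) = -3

-3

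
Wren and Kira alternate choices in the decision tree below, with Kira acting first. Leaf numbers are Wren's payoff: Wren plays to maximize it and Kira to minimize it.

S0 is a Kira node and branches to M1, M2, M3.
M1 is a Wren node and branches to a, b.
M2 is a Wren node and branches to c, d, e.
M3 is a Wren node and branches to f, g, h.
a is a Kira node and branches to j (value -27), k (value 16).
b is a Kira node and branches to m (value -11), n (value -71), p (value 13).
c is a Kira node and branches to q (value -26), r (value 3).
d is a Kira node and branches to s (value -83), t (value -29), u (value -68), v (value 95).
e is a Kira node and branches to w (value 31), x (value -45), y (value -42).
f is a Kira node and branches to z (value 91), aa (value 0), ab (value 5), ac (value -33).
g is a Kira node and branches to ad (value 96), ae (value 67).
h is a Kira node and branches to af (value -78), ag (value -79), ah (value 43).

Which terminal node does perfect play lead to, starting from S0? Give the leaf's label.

a (Kira): min(-27, 16) = -27
b (Kira): min(-11, -71, 13) = -71
M1 (Wren): max(-27, -71) = -27
c (Kira): min(-26, 3) = -26
d (Kira): min(-83, -29, -68, 95) = -83
e (Kira): min(31, -45, -42) = -45
M2 (Wren): max(-26, -83, -45) = -26
f (Kira): min(91, 0, 5, -33) = -33
g (Kira): min(96, 67) = 67
h (Kira): min(-78, -79, 43) = -79
M3 (Wren): max(-33, 67, -79) = 67
S0 (Kira): min(-27, -26, 67) = -27
At S0, Kira picks M1 (lowest: -27).
At M1, Wren picks a (highest: -27).
At a, Kira picks j (lowest: -27).
Terminal value -27.

j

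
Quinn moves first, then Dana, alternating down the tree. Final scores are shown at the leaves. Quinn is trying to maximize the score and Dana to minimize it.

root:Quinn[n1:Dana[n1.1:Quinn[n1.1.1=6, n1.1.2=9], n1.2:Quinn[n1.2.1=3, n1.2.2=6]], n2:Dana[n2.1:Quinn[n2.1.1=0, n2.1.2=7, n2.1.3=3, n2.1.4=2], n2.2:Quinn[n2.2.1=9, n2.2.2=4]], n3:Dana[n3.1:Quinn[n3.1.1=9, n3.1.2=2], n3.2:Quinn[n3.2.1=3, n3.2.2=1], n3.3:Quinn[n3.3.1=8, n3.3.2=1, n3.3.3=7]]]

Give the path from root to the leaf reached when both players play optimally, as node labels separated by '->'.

n1.1 (Quinn): max(6, 9) = 9
n1.2 (Quinn): max(3, 6) = 6
n1 (Dana): min(9, 6) = 6
n2.1 (Quinn): max(0, 7, 3, 2) = 7
n2.2 (Quinn): max(9, 4) = 9
n2 (Dana): min(7, 9) = 7
n3.1 (Quinn): max(9, 2) = 9
n3.2 (Quinn): max(3, 1) = 3
n3.3 (Quinn): max(8, 1, 7) = 8
n3 (Dana): min(9, 3, 8) = 3
root (Quinn): max(6, 7, 3) = 7
At root, Quinn picks n2 (highest: 7).
At n2, Dana picks n2.1 (lowest: 7).
At n2.1, Quinn picks n2.1.2 (highest: 7).
Terminal value 7.

root -> n2 -> n2.1 -> n2.1.2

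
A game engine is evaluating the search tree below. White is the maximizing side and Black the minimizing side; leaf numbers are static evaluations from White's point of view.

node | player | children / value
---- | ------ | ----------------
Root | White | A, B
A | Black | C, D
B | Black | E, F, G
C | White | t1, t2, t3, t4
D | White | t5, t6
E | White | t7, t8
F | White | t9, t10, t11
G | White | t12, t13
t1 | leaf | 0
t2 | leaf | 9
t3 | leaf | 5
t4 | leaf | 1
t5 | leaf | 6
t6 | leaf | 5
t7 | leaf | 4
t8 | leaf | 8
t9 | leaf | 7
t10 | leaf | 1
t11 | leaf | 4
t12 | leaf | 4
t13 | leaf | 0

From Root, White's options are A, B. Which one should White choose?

A

C (White): max(0, 9, 5, 1) = 9
D (White): max(6, 5) = 6
A (Black): min(9, 6) = 6
E (White): max(4, 8) = 8
F (White): max(7, 1, 4) = 7
G (White): max(4, 0) = 4
B (Black): min(8, 7, 4) = 4
Root (White): max(6, 4) = 6
White at Root wants the highest of {A=6, B=4}, so chooses A.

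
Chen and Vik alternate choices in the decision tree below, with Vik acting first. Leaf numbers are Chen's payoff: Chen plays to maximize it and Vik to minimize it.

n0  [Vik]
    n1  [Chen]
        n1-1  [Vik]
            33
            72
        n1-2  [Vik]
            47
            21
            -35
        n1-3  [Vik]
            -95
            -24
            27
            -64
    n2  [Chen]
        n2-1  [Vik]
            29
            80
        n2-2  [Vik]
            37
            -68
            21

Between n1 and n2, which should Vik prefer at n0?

n2

n1-1 (Vik): min(33, 72) = 33
n1-2 (Vik): min(47, 21, -35) = -35
n1-3 (Vik): min(-95, -24, 27, -64) = -95
n1 (Chen): max(33, -35, -95) = 33
n2-1 (Vik): min(29, 80) = 29
n2-2 (Vik): min(37, -68, 21) = -68
n2 (Chen): max(29, -68) = 29
Vik prefers the lower value; n1=33, n2=29. n2 is better since 29 < 33.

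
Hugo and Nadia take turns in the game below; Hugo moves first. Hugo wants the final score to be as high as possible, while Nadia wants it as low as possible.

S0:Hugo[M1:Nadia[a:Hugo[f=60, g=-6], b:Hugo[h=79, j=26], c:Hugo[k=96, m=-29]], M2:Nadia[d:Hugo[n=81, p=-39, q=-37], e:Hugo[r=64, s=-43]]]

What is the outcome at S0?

a (Hugo): max(60, -6) = 60
b (Hugo): max(79, 26) = 79
c (Hugo): max(96, -29) = 96
M1 (Nadia): min(60, 79, 96) = 60
d (Hugo): max(81, -39, -37) = 81
e (Hugo): max(64, -43) = 64
M2 (Nadia): min(81, 64) = 64
S0 (Hugo): max(60, 64) = 64

64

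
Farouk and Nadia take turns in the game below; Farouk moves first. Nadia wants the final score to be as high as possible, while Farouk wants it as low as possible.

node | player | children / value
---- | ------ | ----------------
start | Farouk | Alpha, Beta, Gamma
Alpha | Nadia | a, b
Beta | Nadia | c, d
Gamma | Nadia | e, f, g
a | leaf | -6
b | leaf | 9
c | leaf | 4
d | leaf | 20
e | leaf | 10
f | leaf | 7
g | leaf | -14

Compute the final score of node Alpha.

9

Alpha (Nadia): max(-6, 9) = 9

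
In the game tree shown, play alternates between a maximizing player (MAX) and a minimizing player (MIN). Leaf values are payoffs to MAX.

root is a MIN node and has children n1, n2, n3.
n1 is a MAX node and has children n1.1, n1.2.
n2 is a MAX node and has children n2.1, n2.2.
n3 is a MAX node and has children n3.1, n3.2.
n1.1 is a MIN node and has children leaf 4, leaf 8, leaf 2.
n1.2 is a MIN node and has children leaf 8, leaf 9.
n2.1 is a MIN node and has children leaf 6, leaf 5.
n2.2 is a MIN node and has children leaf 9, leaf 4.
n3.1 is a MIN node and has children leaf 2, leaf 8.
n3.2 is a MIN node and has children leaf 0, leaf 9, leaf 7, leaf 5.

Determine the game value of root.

2

n1.1 (MIN): min(4, 8, 2) = 2
n1.2 (MIN): min(8, 9) = 8
n1 (MAX): max(2, 8) = 8
n2.1 (MIN): min(6, 5) = 5
n2.2 (MIN): min(9, 4) = 4
n2 (MAX): max(5, 4) = 5
n3.1 (MIN): min(2, 8) = 2
n3.2 (MIN): min(0, 9, 7, 5) = 0
n3 (MAX): max(2, 0) = 2
root (MIN): min(8, 5, 2) = 2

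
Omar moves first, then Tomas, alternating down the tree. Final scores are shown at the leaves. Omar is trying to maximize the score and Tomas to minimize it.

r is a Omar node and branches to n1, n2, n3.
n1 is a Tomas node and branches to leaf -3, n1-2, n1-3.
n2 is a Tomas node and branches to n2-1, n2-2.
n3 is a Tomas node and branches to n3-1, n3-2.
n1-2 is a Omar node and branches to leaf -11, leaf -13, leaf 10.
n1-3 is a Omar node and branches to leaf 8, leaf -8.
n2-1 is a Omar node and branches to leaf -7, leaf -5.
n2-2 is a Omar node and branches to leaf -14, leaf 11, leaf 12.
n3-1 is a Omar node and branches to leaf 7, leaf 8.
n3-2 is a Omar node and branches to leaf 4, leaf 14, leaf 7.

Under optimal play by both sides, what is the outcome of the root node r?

n1-2 (Omar): max(-11, -13, 10) = 10
n1-3 (Omar): max(8, -8) = 8
n1 (Tomas): min(-3, 10, 8) = -3
n2-1 (Omar): max(-7, -5) = -5
n2-2 (Omar): max(-14, 11, 12) = 12
n2 (Tomas): min(-5, 12) = -5
n3-1 (Omar): max(7, 8) = 8
n3-2 (Omar): max(4, 14, 7) = 14
n3 (Tomas): min(8, 14) = 8
r (Omar): max(-3, -5, 8) = 8

8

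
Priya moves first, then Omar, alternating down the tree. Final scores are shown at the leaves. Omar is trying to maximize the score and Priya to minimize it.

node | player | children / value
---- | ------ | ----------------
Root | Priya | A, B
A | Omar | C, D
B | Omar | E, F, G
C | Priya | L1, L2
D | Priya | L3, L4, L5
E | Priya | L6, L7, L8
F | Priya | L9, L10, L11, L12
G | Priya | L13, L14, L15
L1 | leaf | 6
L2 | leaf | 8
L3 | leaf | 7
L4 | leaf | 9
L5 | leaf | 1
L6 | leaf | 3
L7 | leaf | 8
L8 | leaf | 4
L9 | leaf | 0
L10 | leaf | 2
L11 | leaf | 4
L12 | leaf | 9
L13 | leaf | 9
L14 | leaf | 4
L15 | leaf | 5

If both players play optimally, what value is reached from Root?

4

C (Priya): min(6, 8) = 6
D (Priya): min(7, 9, 1) = 1
A (Omar): max(6, 1) = 6
E (Priya): min(3, 8, 4) = 3
F (Priya): min(0, 2, 4, 9) = 0
G (Priya): min(9, 4, 5) = 4
B (Omar): max(3, 0, 4) = 4
Root (Priya): min(6, 4) = 4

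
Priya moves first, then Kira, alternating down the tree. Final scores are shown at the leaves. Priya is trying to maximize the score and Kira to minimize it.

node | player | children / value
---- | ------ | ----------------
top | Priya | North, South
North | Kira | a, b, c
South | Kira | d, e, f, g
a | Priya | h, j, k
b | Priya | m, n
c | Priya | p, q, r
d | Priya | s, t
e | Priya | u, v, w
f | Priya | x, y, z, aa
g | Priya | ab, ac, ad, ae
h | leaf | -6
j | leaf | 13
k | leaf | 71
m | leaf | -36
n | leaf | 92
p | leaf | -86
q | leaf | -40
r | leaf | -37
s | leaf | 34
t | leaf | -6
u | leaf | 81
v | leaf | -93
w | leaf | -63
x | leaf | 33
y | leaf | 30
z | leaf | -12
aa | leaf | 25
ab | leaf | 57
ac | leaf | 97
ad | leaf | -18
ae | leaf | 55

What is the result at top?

33

a (Priya): max(-6, 13, 71) = 71
b (Priya): max(-36, 92) = 92
c (Priya): max(-86, -40, -37) = -37
North (Kira): min(71, 92, -37) = -37
d (Priya): max(34, -6) = 34
e (Priya): max(81, -93, -63) = 81
f (Priya): max(33, 30, -12, 25) = 33
g (Priya): max(57, 97, -18, 55) = 97
South (Kira): min(34, 81, 33, 97) = 33
top (Priya): max(-37, 33) = 33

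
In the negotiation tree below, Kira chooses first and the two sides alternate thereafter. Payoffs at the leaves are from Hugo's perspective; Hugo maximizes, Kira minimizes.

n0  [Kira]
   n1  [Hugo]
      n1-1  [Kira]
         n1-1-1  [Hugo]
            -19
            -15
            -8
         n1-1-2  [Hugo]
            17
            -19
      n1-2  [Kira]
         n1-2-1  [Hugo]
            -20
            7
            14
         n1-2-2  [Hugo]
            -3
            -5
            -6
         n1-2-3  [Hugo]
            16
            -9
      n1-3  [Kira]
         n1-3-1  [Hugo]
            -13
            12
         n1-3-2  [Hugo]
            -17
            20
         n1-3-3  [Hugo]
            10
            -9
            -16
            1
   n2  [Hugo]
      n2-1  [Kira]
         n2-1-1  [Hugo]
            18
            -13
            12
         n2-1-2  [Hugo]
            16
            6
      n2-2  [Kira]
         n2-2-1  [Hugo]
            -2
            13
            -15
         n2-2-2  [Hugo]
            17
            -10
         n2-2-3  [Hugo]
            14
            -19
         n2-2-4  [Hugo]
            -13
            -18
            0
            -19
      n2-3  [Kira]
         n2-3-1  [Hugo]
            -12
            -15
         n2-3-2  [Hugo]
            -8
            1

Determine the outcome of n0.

10

n1-1-1 (Hugo): max(-19, -15, -8) = -8
n1-1-2 (Hugo): max(17, -19) = 17
n1-1 (Kira): min(-8, 17) = -8
n1-2-1 (Hugo): max(-20, 7, 14) = 14
n1-2-2 (Hugo): max(-3, -5, -6) = -3
n1-2-3 (Hugo): max(16, -9) = 16
n1-2 (Kira): min(14, -3, 16) = -3
n1-3-1 (Hugo): max(-13, 12) = 12
n1-3-2 (Hugo): max(-17, 20) = 20
n1-3-3 (Hugo): max(10, -9, -16, 1) = 10
n1-3 (Kira): min(12, 20, 10) = 10
n1 (Hugo): max(-8, -3, 10) = 10
n2-1-1 (Hugo): max(18, -13, 12) = 18
n2-1-2 (Hugo): max(16, 6) = 16
n2-1 (Kira): min(18, 16) = 16
n2-2-1 (Hugo): max(-2, 13, -15) = 13
n2-2-2 (Hugo): max(17, -10) = 17
n2-2-3 (Hugo): max(14, -19) = 14
n2-2-4 (Hugo): max(-13, -18, 0, -19) = 0
n2-2 (Kira): min(13, 17, 14, 0) = 0
n2-3-1 (Hugo): max(-12, -15) = -12
n2-3-2 (Hugo): max(-8, 1) = 1
n2-3 (Kira): min(-12, 1) = -12
n2 (Hugo): max(16, 0, -12) = 16
n0 (Kira): min(10, 16) = 10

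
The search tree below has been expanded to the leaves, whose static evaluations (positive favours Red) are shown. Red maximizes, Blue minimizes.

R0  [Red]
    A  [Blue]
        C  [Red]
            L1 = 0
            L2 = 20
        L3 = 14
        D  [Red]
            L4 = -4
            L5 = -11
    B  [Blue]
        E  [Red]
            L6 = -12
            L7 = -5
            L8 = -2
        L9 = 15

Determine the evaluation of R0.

-2

C (Red): max(0, 20) = 20
D (Red): max(-4, -11) = -4
A (Blue): min(20, 14, -4) = -4
E (Red): max(-12, -5, -2) = -2
B (Blue): min(-2, 15) = -2
R0 (Red): max(-4, -2) = -2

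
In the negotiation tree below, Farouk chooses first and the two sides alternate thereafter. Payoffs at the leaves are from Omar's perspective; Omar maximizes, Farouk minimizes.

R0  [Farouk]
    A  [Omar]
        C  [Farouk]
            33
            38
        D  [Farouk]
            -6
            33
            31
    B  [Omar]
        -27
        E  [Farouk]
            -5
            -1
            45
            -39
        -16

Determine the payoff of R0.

-16

C (Farouk): min(33, 38) = 33
D (Farouk): min(-6, 33, 31) = -6
A (Omar): max(33, -6) = 33
E (Farouk): min(-5, -1, 45, -39) = -39
B (Omar): max(-27, -39, -16) = -16
R0 (Farouk): min(33, -16) = -16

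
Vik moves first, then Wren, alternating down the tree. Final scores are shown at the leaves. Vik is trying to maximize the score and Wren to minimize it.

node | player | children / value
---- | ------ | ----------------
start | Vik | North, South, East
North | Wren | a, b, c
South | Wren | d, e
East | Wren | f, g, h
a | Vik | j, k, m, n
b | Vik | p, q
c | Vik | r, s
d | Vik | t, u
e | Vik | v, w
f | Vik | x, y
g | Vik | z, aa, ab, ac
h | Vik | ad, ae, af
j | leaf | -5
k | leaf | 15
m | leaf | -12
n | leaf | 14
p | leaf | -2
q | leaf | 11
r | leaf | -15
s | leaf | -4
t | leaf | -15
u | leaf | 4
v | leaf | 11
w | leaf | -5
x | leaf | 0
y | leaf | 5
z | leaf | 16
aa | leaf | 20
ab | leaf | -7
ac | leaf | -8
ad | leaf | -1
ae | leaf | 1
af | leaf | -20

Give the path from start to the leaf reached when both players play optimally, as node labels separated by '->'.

start -> South -> d -> u

a (Vik): max(-5, 15, -12, 14) = 15
b (Vik): max(-2, 11) = 11
c (Vik): max(-15, -4) = -4
North (Wren): min(15, 11, -4) = -4
d (Vik): max(-15, 4) = 4
e (Vik): max(11, -5) = 11
South (Wren): min(4, 11) = 4
f (Vik): max(0, 5) = 5
g (Vik): max(16, 20, -7, -8) = 20
h (Vik): max(-1, 1, -20) = 1
East (Wren): min(5, 20, 1) = 1
start (Vik): max(-4, 4, 1) = 4
At start, Vik picks South (highest: 4).
At South, Wren picks d (lowest: 4).
At d, Vik picks u (highest: 4).
Terminal value 4.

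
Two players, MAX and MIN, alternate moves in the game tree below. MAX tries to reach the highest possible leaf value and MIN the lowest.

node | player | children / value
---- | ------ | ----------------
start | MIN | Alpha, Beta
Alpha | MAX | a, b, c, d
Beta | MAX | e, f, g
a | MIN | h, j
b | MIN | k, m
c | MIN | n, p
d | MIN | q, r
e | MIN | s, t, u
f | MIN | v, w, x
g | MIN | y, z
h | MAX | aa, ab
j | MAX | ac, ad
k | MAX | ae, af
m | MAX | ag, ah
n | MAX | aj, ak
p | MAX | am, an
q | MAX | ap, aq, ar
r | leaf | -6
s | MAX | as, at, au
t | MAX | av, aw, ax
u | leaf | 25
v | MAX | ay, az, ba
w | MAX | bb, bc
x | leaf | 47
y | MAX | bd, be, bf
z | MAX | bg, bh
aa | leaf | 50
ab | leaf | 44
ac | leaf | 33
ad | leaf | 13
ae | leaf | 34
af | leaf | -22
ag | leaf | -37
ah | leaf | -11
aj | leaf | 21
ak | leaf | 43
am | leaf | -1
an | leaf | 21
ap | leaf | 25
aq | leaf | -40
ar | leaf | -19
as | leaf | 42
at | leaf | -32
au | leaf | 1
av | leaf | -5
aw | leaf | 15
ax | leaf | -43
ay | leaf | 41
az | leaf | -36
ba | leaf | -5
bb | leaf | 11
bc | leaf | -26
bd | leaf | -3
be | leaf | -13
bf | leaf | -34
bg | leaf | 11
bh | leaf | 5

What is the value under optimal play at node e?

s (MAX): max(42, -32, 1) = 42
t (MAX): max(-5, 15, -43) = 15
e (MIN): min(42, 15, 25) = 15

15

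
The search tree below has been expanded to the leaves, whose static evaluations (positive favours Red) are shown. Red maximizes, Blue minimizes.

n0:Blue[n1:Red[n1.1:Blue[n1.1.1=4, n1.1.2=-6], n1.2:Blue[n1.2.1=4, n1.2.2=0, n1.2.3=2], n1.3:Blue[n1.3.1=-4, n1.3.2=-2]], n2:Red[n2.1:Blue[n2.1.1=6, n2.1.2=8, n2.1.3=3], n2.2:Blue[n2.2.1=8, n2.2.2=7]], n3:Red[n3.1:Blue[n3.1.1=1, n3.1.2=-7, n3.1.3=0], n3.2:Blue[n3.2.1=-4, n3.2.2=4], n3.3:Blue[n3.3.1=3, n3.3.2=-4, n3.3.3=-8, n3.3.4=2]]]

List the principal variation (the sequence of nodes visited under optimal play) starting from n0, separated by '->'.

n0 -> n3 -> n3.2 -> n3.2.1

n1.1 (Blue): min(4, -6) = -6
n1.2 (Blue): min(4, 0, 2) = 0
n1.3 (Blue): min(-4, -2) = -4
n1 (Red): max(-6, 0, -4) = 0
n2.1 (Blue): min(6, 8, 3) = 3
n2.2 (Blue): min(8, 7) = 7
n2 (Red): max(3, 7) = 7
n3.1 (Blue): min(1, -7, 0) = -7
n3.2 (Blue): min(-4, 4) = -4
n3.3 (Blue): min(3, -4, -8, 2) = -8
n3 (Red): max(-7, -4, -8) = -4
n0 (Blue): min(0, 7, -4) = -4
At n0, Blue picks n3 (lowest: -4).
At n3, Red picks n3.2 (highest: -4).
At n3.2, Blue picks n3.2.1 (lowest: -4).
Terminal value -4.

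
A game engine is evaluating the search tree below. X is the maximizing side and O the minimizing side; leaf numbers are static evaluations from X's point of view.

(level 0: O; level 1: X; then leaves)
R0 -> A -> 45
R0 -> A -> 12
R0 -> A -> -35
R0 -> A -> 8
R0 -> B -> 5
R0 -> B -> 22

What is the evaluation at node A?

45

A (X): max(45, 12, -35, 8) = 45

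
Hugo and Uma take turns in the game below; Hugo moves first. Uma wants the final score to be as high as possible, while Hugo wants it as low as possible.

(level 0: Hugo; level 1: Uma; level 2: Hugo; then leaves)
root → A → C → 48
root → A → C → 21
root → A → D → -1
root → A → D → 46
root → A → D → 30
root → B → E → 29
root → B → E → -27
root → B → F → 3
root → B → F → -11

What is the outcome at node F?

F (Hugo): min(3, -11) = -11

-11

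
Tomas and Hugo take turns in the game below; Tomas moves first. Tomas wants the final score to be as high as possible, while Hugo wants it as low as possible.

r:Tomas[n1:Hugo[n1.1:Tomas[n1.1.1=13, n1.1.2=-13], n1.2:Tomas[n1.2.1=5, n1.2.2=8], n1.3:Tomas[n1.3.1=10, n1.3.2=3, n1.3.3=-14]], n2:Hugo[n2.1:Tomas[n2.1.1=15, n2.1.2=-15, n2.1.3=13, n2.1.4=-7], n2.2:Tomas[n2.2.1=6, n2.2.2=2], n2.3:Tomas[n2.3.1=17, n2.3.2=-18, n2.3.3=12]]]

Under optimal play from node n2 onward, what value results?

6

n2.1 (Tomas): max(15, -15, 13, -7) = 15
n2.2 (Tomas): max(6, 2) = 6
n2.3 (Tomas): max(17, -18, 12) = 17
n2 (Hugo): min(15, 6, 17) = 6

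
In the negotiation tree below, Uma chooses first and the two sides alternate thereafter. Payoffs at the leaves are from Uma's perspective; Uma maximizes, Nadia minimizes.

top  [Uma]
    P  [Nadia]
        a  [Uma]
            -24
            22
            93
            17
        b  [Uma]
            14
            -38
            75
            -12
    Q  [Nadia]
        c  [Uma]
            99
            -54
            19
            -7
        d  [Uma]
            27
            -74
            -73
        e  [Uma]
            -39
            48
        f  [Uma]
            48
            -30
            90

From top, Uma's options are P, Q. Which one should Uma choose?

a (Uma): max(-24, 22, 93, 17) = 93
b (Uma): max(14, -38, 75, -12) = 75
P (Nadia): min(93, 75) = 75
c (Uma): max(99, -54, 19, -7) = 99
d (Uma): max(27, -74, -73) = 27
e (Uma): max(-39, 48) = 48
f (Uma): max(48, -30, 90) = 90
Q (Nadia): min(99, 27, 48, 90) = 27
top (Uma): max(75, 27) = 75
Uma at top wants the highest of {P=75, Q=27}, so chooses P.

P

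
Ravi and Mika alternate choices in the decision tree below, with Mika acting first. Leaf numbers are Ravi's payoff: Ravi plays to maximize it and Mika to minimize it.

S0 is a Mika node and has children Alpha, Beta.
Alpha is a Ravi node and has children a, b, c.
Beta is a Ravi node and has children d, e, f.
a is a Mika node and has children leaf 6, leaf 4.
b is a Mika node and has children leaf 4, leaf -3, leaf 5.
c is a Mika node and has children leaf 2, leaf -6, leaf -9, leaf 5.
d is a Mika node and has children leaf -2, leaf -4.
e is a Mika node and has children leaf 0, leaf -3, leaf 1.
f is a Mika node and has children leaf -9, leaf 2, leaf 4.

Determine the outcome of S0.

-3

a (Mika): min(6, 4) = 4
b (Mika): min(4, -3, 5) = -3
c (Mika): min(2, -6, -9, 5) = -9
Alpha (Ravi): max(4, -3, -9) = 4
d (Mika): min(-2, -4) = -4
e (Mika): min(0, -3, 1) = -3
f (Mika): min(-9, 2, 4) = -9
Beta (Ravi): max(-4, -3, -9) = -3
S0 (Mika): min(4, -3) = -3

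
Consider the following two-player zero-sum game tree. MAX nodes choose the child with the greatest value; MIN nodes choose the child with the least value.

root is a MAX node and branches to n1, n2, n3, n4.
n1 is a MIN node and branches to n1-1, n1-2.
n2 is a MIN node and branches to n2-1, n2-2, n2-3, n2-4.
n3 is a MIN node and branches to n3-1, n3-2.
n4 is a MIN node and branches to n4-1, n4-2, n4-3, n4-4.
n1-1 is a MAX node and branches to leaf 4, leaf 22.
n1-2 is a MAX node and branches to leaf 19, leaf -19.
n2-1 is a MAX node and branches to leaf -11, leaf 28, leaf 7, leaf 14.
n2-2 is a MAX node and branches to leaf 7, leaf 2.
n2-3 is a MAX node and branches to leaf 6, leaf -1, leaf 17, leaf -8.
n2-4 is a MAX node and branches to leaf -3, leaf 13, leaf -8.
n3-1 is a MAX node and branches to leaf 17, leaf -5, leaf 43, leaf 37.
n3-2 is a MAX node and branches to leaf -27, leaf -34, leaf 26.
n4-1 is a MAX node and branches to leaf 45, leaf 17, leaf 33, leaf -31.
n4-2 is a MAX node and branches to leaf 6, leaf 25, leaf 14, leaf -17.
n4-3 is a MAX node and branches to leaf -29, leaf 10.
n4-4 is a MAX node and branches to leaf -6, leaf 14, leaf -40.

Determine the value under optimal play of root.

26

n1-1 (MAX): max(4, 22) = 22
n1-2 (MAX): max(19, -19) = 19
n1 (MIN): min(22, 19) = 19
n2-1 (MAX): max(-11, 28, 7, 14) = 28
n2-2 (MAX): max(7, 2) = 7
n2-3 (MAX): max(6, -1, 17, -8) = 17
n2-4 (MAX): max(-3, 13, -8) = 13
n2 (MIN): min(28, 7, 17, 13) = 7
n3-1 (MAX): max(17, -5, 43, 37) = 43
n3-2 (MAX): max(-27, -34, 26) = 26
n3 (MIN): min(43, 26) = 26
n4-1 (MAX): max(45, 17, 33, -31) = 45
n4-2 (MAX): max(6, 25, 14, -17) = 25
n4-3 (MAX): max(-29, 10) = 10
n4-4 (MAX): max(-6, 14, -40) = 14
n4 (MIN): min(45, 25, 10, 14) = 10
root (MAX): max(19, 7, 26, 10) = 26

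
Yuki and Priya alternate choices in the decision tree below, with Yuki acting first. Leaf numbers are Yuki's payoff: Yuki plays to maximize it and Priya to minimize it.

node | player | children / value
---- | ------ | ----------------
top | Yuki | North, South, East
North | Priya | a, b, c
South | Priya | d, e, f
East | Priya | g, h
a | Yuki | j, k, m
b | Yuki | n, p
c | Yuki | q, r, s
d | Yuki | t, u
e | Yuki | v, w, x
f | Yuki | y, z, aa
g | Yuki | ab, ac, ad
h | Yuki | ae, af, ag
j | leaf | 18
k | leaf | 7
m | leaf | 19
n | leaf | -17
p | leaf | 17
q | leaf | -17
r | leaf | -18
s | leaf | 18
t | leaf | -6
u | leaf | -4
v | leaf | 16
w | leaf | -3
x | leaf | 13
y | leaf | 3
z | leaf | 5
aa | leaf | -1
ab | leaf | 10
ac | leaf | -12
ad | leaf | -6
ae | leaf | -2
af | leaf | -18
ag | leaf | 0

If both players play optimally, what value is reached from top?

17

a (Yuki): max(18, 7, 19) = 19
b (Yuki): max(-17, 17) = 17
c (Yuki): max(-17, -18, 18) = 18
North (Priya): min(19, 17, 18) = 17
d (Yuki): max(-6, -4) = -4
e (Yuki): max(16, -3, 13) = 16
f (Yuki): max(3, 5, -1) = 5
South (Priya): min(-4, 16, 5) = -4
g (Yuki): max(10, -12, -6) = 10
h (Yuki): max(-2, -18, 0) = 0
East (Priya): min(10, 0) = 0
top (Yuki): max(17, -4, 0) = 17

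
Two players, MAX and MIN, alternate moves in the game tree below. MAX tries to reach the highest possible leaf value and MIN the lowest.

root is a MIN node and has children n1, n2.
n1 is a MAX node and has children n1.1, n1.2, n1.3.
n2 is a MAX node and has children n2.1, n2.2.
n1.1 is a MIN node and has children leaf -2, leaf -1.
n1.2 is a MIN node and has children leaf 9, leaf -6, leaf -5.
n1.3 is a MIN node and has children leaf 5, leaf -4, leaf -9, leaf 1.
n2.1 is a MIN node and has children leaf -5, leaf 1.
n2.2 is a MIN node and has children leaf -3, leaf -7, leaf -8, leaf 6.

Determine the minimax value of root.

-5

n1.1 (MIN): min(-2, -1) = -2
n1.2 (MIN): min(9, -6, -5) = -6
n1.3 (MIN): min(5, -4, -9, 1) = -9
n1 (MAX): max(-2, -6, -9) = -2
n2.1 (MIN): min(-5, 1) = -5
n2.2 (MIN): min(-3, -7, -8, 6) = -8
n2 (MAX): max(-5, -8) = -5
root (MIN): min(-2, -5) = -5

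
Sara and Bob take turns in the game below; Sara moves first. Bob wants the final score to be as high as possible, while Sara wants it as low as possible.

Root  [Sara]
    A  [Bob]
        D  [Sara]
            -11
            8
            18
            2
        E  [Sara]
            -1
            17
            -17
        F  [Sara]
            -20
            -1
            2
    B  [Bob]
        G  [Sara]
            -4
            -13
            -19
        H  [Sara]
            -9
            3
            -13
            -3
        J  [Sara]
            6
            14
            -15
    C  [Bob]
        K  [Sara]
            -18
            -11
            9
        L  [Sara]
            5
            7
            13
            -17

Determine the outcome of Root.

D (Sara): min(-11, 8, 18, 2) = -11
E (Sara): min(-1, 17, -17) = -17
F (Sara): min(-20, -1, 2) = -20
A (Bob): max(-11, -17, -20) = -11
G (Sara): min(-4, -13, -19) = -19
H (Sara): min(-9, 3, -13, -3) = -13
J (Sara): min(6, 14, -15) = -15
B (Bob): max(-19, -13, -15) = -13
K (Sara): min(-18, -11, 9) = -18
L (Sara): min(5, 7, 13, -17) = -17
C (Bob): max(-18, -17) = -17
Root (Sara): min(-11, -13, -17) = -17

-17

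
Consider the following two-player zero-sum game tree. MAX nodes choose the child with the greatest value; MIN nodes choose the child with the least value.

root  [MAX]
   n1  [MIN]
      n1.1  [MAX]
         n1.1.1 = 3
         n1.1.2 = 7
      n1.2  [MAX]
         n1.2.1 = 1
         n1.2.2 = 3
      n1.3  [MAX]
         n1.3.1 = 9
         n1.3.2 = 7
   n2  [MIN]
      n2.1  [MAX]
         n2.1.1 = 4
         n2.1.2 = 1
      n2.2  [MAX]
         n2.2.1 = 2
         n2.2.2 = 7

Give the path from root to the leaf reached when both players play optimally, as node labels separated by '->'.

root -> n2 -> n2.1 -> n2.1.1

n1.1 (MAX): max(3, 7) = 7
n1.2 (MAX): max(1, 3) = 3
n1.3 (MAX): max(9, 7) = 9
n1 (MIN): min(7, 3, 9) = 3
n2.1 (MAX): max(4, 1) = 4
n2.2 (MAX): max(2, 7) = 7
n2 (MIN): min(4, 7) = 4
root (MAX): max(3, 4) = 4
At root, MAX picks n2 (highest: 4).
At n2, MIN picks n2.1 (lowest: 4).
At n2.1, MAX picks n2.1.1 (highest: 4).
Terminal value 4.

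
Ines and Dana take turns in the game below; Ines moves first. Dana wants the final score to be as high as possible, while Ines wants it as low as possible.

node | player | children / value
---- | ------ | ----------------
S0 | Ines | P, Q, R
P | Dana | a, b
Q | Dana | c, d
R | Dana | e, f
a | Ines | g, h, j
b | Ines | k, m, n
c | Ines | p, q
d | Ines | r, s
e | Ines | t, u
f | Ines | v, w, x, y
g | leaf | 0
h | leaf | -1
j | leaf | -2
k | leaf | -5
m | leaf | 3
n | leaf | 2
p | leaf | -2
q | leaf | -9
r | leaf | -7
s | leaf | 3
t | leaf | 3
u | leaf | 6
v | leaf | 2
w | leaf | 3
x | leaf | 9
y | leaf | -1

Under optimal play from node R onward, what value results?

3

e (Ines): min(3, 6) = 3
f (Ines): min(2, 3, 9, -1) = -1
R (Dana): max(3, -1) = 3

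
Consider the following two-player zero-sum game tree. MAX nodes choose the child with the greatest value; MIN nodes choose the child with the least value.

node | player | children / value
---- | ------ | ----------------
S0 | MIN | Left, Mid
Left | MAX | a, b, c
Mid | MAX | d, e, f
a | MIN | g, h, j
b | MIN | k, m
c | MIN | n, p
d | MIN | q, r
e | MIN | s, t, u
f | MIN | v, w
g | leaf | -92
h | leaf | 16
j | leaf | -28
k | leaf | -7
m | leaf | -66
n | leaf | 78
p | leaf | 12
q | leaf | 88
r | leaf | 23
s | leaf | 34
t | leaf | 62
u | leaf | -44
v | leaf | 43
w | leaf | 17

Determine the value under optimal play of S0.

12

a (MIN): min(-92, 16, -28) = -92
b (MIN): min(-7, -66) = -66
c (MIN): min(78, 12) = 12
Left (MAX): max(-92, -66, 12) = 12
d (MIN): min(88, 23) = 23
e (MIN): min(34, 62, -44) = -44
f (MIN): min(43, 17) = 17
Mid (MAX): max(23, -44, 17) = 23
S0 (MIN): min(12, 23) = 12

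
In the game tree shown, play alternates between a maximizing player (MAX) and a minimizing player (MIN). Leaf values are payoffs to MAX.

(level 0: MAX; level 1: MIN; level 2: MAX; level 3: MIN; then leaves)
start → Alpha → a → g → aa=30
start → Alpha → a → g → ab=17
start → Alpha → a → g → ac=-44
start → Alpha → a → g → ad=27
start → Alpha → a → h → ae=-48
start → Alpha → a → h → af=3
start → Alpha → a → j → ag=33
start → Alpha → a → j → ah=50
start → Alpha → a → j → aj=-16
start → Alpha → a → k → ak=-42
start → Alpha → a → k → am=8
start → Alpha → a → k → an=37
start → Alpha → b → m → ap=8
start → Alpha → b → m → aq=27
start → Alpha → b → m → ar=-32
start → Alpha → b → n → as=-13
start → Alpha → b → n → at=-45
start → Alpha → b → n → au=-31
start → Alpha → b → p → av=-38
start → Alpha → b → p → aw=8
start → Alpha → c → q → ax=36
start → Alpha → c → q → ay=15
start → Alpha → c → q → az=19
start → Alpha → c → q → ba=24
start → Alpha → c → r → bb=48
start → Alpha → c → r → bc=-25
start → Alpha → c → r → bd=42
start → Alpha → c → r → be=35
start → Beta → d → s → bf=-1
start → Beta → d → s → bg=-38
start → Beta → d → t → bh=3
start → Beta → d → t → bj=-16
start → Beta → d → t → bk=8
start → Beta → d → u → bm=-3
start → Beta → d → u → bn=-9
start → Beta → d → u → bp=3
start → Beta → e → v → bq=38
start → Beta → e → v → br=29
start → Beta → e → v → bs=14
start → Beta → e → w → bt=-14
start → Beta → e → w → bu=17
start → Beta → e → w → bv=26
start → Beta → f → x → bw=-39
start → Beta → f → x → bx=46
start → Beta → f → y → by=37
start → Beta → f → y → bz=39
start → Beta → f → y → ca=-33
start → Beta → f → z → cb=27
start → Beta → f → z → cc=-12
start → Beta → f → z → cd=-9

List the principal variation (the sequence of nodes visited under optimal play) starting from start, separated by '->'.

start -> Beta -> f -> z -> cc

g (MIN): min(30, 17, -44, 27) = -44
h (MIN): min(-48, 3) = -48
j (MIN): min(33, 50, -16) = -16
k (MIN): min(-42, 8, 37) = -42
a (MAX): max(-44, -48, -16, -42) = -16
m (MIN): min(8, 27, -32) = -32
n (MIN): min(-13, -45, -31) = -45
p (MIN): min(-38, 8) = -38
b (MAX): max(-32, -45, -38) = -32
q (MIN): min(36, 15, 19, 24) = 15
r (MIN): min(48, -25, 42, 35) = -25
c (MAX): max(15, -25) = 15
Alpha (MIN): min(-16, -32, 15) = -32
s (MIN): min(-1, -38) = -38
t (MIN): min(3, -16, 8) = -16
u (MIN): min(-3, -9, 3) = -9
d (MAX): max(-38, -16, -9) = -9
v (MIN): min(38, 29, 14) = 14
w (MIN): min(-14, 17, 26) = -14
e (MAX): max(14, -14) = 14
x (MIN): min(-39, 46) = -39
y (MIN): min(37, 39, -33) = -33
z (MIN): min(27, -12, -9) = -12
f (MAX): max(-39, -33, -12) = -12
Beta (MIN): min(-9, 14, -12) = -12
start (MAX): max(-32, -12) = -12
At start, MAX picks Beta (highest: -12).
At Beta, MIN picks f (lowest: -12).
At f, MAX picks z (highest: -12).
At z, MIN picks cc (lowest: -12).
Terminal value -12.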